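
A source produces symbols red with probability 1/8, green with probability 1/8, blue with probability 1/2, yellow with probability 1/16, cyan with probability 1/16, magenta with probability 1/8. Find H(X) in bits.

2.125 bits

Each probability is a power of 1/2, so log₂(1/p) is an integer.
H = Σ p·log₂(1/p) = 1/8·3 + 1/8·3 + 1/2·1 + 1/16·4 + 1/16·4 + 1/8·3 = 2.125 bits.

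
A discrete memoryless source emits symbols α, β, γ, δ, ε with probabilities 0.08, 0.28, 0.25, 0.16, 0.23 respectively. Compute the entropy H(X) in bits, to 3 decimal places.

H = −Σ pᵢ log₂ pᵢ.
−0.08·log₂(0.08) = 0.2915
−0.28·log₂(0.28) = 0.5142
−0.25·log₂(0.25) = 0.5000
−0.16·log₂(0.16) = 0.4230
−0.23·log₂(0.23) = 0.4877
Sum ≈ 2.2164 → 2.216 bits.

2.216 bits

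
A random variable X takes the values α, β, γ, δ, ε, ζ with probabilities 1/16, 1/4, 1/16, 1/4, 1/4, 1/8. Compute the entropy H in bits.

2.375 bits

Each probability is a power of 1/2, so log₂(1/p) is an integer.
H = Σ p·log₂(1/p) = 1/16·4 + 1/4·2 + 1/16·4 + 1/4·2 + 1/4·2 + 1/8·3 = 2.375 bits.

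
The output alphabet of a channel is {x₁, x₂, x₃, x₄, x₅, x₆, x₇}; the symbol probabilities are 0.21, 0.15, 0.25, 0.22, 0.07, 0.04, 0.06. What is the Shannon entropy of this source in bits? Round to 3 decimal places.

2.562 bits

H = −Σ pᵢ log₂ pᵢ.
−0.21·log₂(0.21) = 0.4728
−0.15·log₂(0.15) = 0.4105
−0.25·log₂(0.25) = 0.5000
−0.22·log₂(0.22) = 0.4806
−0.07·log₂(0.07) = 0.2686
−0.04·log₂(0.04) = 0.1858
−0.06·log₂(0.06) = 0.2435
Sum ≈ 2.5618 → 2.562 bits.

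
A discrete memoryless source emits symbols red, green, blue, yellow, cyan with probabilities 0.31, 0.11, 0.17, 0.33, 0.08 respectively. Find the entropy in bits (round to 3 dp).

2.128 bits

H = −Σ pᵢ log₂ pᵢ.
−0.31·log₂(0.31) = 0.5238
−0.11·log₂(0.11) = 0.3503
−0.17·log₂(0.17) = 0.4346
−0.33·log₂(0.33) = 0.5278
−0.08·log₂(0.08) = 0.2915
Sum ≈ 2.1280 → 2.128 bits.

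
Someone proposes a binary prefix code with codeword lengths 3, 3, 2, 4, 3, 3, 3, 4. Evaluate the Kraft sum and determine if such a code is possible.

1; yes

With common denominator 2^4 = 16: Σ 2^(−ℓᵢ) = 2/16 + 2/16 + 4/16 + 1/16 + 2/16 + 2/16 + 2/16 + 1/16 = 16/16 = 1.
Kraft's inequality requires Σ ≤ 1; here Σ = 1 ≤ 1, so such a prefix code exists.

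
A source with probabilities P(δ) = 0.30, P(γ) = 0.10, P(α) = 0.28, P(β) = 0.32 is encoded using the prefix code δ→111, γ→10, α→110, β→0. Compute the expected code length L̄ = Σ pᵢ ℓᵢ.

2.26 bits/symbol

L̄ = Σ pᵢ·ℓᵢ = 0.30·3 + 0.10·2 + 0.28·3 + 0.32·1 = 2.26 bits/symbol.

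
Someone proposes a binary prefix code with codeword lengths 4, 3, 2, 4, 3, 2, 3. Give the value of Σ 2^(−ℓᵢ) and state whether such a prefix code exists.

With common denominator 2^4 = 16: Σ 2^(−ℓᵢ) = 1/16 + 2/16 + 4/16 + 1/16 + 2/16 + 4/16 + 2/16 = 16/16 = 1.
Kraft's inequality requires Σ ≤ 1; here Σ = 1 ≤ 1, so such a prefix code exists.

1; yes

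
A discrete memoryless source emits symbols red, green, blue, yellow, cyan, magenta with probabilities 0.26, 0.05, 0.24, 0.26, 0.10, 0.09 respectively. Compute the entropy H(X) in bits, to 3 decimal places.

H = −Σ pᵢ log₂ pᵢ.
−0.26·log₂(0.26) = 0.5053
−0.05·log₂(0.05) = 0.2161
−0.24·log₂(0.24) = 0.4941
−0.26·log₂(0.26) = 0.5053
−0.10·log₂(0.10) = 0.3322
−0.09·log₂(0.09) = 0.3127
Sum ≈ 2.3657 → 2.366 bits.

2.366 bits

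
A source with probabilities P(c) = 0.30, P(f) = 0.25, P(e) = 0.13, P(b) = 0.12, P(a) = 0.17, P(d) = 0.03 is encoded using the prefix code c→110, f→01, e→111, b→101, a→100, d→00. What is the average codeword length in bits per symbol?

2.72 bits/symbol

L̄ = Σ pᵢ·ℓᵢ = 0.30·3 + 0.25·2 + 0.13·3 + 0.12·3 + 0.17·3 + 0.03·2 = 2.72 bits/symbol.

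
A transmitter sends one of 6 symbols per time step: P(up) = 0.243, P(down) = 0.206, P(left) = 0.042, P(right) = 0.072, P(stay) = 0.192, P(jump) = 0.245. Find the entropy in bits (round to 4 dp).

2.3851 bits

H = −Σ pᵢ log₂ pᵢ.
−0.243·log₂(0.243) = 0.4960
−0.206·log₂(0.206) = 0.4695
−0.042·log₂(0.042) = 0.1921
−0.072·log₂(0.072) = 0.2733
−0.192·log₂(0.192) = 0.4571
−0.245·log₂(0.245) = 0.4971
Sum ≈ 2.3851 → 2.3851 bits.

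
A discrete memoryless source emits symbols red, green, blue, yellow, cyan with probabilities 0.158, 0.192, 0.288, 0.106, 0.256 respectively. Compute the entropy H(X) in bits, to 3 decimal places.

2.241 bits

H = −Σ pᵢ log₂ pᵢ.
−0.158·log₂(0.158) = 0.4206
−0.192·log₂(0.192) = 0.4571
−0.288·log₂(0.288) = 0.5172
−0.106·log₂(0.106) = 0.3432
−0.256·log₂(0.256) = 0.5032
Sum ≈ 2.2414 → 2.241 bits.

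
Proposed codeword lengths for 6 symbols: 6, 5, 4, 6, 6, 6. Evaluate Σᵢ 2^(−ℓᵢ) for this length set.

0.15625

With common denominator 2^6 = 64: Σ 2^(−ℓᵢ) = 1/64 + 2/64 + 4/64 + 1/64 + 1/64 + 1/64 = 10/64 = 0.15625.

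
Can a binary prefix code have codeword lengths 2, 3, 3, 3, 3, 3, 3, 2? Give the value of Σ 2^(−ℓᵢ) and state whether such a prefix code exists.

1.25; no

With common denominator 2^3 = 8: Σ 2^(−ℓᵢ) = 2/8 + 1/8 + 1/8 + 1/8 + 1/8 + 1/8 + 1/8 + 2/8 = 10/8 = 1.25.
Kraft's inequality requires Σ ≤ 1; here Σ = 1.25 > 1, so no such prefix code exists.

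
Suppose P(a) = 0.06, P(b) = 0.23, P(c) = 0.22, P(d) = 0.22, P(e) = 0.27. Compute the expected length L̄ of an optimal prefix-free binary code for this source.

2.28 bits/symbol

Repeatedly combine the two least-probable nodes; the expected code length is the sum of the merged weights.
merge 3/50 + 11/50 → 7/25
merge 11/50 + 23/100 → 9/20
merge 27/100 + 7/25 → 11/20
merge 9/20 + 11/20 → 1
L = 7/25 + 9/20 + 11/20 + 1 = 57/25 = 2.28 bits/symbol.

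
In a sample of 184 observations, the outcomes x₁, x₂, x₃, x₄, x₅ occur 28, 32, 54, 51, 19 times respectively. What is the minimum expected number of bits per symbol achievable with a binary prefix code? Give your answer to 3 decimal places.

Probabilities are the counts divided by 184.
Repeatedly combine the two least-probable nodes; the expected code length is the sum of the merged weights.
merge 19/184 + 7/46 → 47/184
merge 4/23 + 47/184 → 79/184
merge 51/184 + 27/92 → 105/184
merge 79/184 + 105/184 → 1
L = 47/184 + 79/184 + 105/184 + 1 = 415/184 ≈ 2.255 bits/symbol.

2.255 bits/symbol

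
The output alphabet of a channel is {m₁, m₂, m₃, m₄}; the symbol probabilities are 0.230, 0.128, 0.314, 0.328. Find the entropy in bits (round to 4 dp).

1.9195 bits

H = −Σ pᵢ log₂ pᵢ.
−0.230·log₂(0.230) = 0.4877
−0.128·log₂(0.128) = 0.3796
−0.314·log₂(0.314) = 0.5247
−0.328·log₂(0.328) = 0.5275
Sum ≈ 1.9195 → 1.9195 bits.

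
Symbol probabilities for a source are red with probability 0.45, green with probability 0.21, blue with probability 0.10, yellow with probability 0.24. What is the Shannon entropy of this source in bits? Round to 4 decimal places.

H = −Σ pᵢ log₂ pᵢ.
−0.45·log₂(0.45) = 0.5184
−0.21·log₂(0.21) = 0.4728
−0.10·log₂(0.10) = 0.3322
−0.24·log₂(0.24) = 0.4941
Sum ≈ 1.8176 → 1.8176 bits.

1.8176 bits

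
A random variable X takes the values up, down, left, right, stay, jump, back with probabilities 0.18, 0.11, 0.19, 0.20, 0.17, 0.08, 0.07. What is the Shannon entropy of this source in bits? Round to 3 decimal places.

H = −Σ pᵢ log₂ pᵢ.
−0.18·log₂(0.18) = 0.4453
−0.11·log₂(0.11) = 0.3503
−0.19·log₂(0.19) = 0.4552
−0.20·log₂(0.20) = 0.4644
−0.17·log₂(0.17) = 0.4346
−0.08·log₂(0.08) = 0.2915
−0.07·log₂(0.07) = 0.2686
Sum ≈ 2.7099 → 2.710 bits.

2.710 bits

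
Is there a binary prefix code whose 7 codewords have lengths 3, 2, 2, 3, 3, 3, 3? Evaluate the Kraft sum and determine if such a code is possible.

With common denominator 2^3 = 8: Σ 2^(−ℓᵢ) = 1/8 + 2/8 + 2/8 + 1/8 + 1/8 + 1/8 + 1/8 = 9/8 = 1.125.
Kraft's inequality requires Σ ≤ 1; here Σ = 1.125 > 1, so no such prefix code exists.

1.125; no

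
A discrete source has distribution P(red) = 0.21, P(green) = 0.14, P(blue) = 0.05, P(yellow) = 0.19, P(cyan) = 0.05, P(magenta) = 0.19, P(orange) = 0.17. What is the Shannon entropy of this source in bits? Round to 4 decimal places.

H = −Σ pᵢ log₂ pᵢ.
−0.21·log₂(0.21) = 0.4728
−0.14·log₂(0.14) = 0.3971
−0.05·log₂(0.05) = 0.2161
−0.19·log₂(0.19) = 0.4552
−0.05·log₂(0.05) = 0.2161
−0.19·log₂(0.19) = 0.4552
−0.17·log₂(0.17) = 0.4346
Sum ≈ 2.6472 → 2.6472 bits.

2.6472 bits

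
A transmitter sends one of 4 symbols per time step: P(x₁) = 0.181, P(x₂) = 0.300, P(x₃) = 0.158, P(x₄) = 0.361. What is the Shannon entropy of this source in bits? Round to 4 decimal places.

1.9187 bits

H = −Σ pᵢ log₂ pᵢ.
−0.181·log₂(0.181) = 0.4463
−0.300·log₂(0.300) = 0.5211
−0.158·log₂(0.158) = 0.4206
−0.361·log₂(0.361) = 0.5306
Sum ≈ 1.9187 → 1.9187 bits.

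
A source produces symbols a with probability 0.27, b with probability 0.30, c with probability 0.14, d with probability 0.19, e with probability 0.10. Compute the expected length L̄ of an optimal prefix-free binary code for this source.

Repeatedly combine the two least-probable nodes; the expected code length is the sum of the merged weights.
merge 1/10 + 7/50 → 6/25
merge 19/100 + 6/25 → 43/100
merge 27/100 + 3/10 → 57/100
merge 43/100 + 57/100 → 1
L = 6/25 + 43/100 + 57/100 + 1 = 56/25 = 2.24 bits/symbol.

2.24 bits/symbol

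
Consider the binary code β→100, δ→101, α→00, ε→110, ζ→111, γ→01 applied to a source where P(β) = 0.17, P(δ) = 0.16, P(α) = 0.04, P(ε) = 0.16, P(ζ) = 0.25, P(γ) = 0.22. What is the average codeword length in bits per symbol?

L̄ = Σ pᵢ·ℓᵢ = 0.17·3 + 0.16·3 + 0.04·2 + 0.16·3 + 0.25·3 + 0.22·2 = 2.74 bits/symbol.

2.74 bits/symbol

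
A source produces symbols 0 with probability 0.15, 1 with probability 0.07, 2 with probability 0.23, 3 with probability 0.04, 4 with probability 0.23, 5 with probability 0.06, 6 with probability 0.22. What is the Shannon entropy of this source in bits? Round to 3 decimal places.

2.564 bits

H = −Σ pᵢ log₂ pᵢ.
−0.15·log₂(0.15) = 0.4105
−0.07·log₂(0.07) = 0.2686
−0.23·log₂(0.23) = 0.4877
−0.04·log₂(0.04) = 0.1858
−0.23·log₂(0.23) = 0.4877
−0.06·log₂(0.06) = 0.2435
−0.22·log₂(0.22) = 0.4806
Sum ≈ 2.5643 → 2.564 bits.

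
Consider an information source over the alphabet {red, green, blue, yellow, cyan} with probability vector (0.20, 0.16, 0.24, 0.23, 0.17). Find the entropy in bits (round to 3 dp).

H = −Σ pᵢ log₂ pᵢ.
−0.20·log₂(0.20) = 0.4644
−0.16·log₂(0.16) = 0.4230
−0.24·log₂(0.24) = 0.4941
−0.23·log₂(0.23) = 0.4877
−0.17·log₂(0.17) = 0.4346
Sum ≈ 2.3038 → 2.304 bits.

2.304 bits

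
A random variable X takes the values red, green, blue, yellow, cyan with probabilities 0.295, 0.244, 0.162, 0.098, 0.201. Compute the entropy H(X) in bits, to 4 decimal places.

H = −Σ pᵢ log₂ pᵢ.
−0.295·log₂(0.295) = 0.5196
−0.244·log₂(0.244) = 0.4966
−0.162·log₂(0.162) = 0.4254
−0.098·log₂(0.098) = 0.3284
−0.201·log₂(0.201) = 0.4653
Sum ≈ 2.2352 → 2.2352 bits.

2.2352 bits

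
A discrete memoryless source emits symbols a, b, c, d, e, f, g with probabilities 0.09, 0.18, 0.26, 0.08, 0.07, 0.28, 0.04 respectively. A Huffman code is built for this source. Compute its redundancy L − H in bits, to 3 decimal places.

0.037 bits

Entropy H = −Σ p log₂ p ≈ 2.5233 bits.
Huffman merges: 1/25+7/100→11/100; 2/25+9/100→17/100; 11/100+17/100→7/25; 9/50+13/50→11/25; 7/25+7/25→14/25; 11/25+14/25→1. L = 64/25 ≈ 2.5600.
L − H = 2.5600 − 2.5233 = 0.037 bits.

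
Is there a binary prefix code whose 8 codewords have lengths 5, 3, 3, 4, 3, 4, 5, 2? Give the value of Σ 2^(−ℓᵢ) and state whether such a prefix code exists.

With common denominator 2^5 = 32: Σ 2^(−ℓᵢ) = 1/32 + 4/32 + 4/32 + 2/32 + 4/32 + 2/32 + 1/32 + 8/32 = 26/32 = 0.8125.
Kraft's inequality requires Σ ≤ 1; here Σ = 0.8125 ≤ 1, so such a prefix code exists.

0.8125; yes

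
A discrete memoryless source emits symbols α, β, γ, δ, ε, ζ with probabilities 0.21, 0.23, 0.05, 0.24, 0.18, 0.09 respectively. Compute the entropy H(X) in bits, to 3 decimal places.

2.429 bits

H = −Σ pᵢ log₂ pᵢ.
−0.21·log₂(0.21) = 0.4728
−0.23·log₂(0.23) = 0.4877
−0.05·log₂(0.05) = 0.2161
−0.24·log₂(0.24) = 0.4941
−0.18·log₂(0.18) = 0.4453
−0.09·log₂(0.09) = 0.3127
Sum ≈ 2.4287 → 2.429 bits.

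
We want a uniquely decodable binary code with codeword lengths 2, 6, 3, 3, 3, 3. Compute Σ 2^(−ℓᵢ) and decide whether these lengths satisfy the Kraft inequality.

With common denominator 2^6 = 64: Σ 2^(−ℓᵢ) = 16/64 + 1/64 + 8/64 + 8/64 + 8/64 + 8/64 = 49/64 = 0.765625.
Kraft's inequality requires Σ ≤ 1; here Σ = 0.765625 ≤ 1, so such a prefix code exists.

0.765625; yes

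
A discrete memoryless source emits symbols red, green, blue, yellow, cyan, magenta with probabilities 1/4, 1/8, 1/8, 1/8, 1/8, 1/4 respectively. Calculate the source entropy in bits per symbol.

Each probability is a power of 1/2, so log₂(1/p) is an integer.
H = Σ p·log₂(1/p) = 1/4·2 + 1/8·3 + 1/8·3 + 1/8·3 + 1/8·3 + 1/4·2 = 2.5 bits.

2.5 bits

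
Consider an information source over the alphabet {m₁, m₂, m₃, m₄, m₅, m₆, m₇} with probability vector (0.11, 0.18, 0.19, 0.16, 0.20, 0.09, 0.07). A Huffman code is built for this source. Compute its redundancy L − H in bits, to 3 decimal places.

0.051 bits

Entropy H = −Σ p log₂ p ≈ 2.7194 bits.
Huffman merges: 7/100+9/100→4/25; 11/100+4/25→27/100; 4/25+9/50→17/50; 19/100+1/5→39/100; 27/100+17/50→61/100; 39/100+61/100→1. L = 277/100 ≈ 2.7700.
L − H = 2.7700 − 2.7194 = 0.051 bits.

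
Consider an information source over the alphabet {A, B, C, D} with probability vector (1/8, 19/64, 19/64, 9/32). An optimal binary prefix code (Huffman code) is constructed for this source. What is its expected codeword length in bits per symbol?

Repeatedly combine the two least-probable nodes; the expected code length is the sum of the merged weights.
merge 1/8 + 9/32 → 13/32
merge 19/64 + 19/64 → 19/32
merge 13/32 + 19/32 → 1
L = 13/32 + 19/32 + 1 = 2 bits/symbol.

2 bits/symbol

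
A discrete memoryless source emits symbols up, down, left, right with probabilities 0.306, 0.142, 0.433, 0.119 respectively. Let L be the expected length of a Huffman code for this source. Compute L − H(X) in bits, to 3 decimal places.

0.017 bits

Entropy H = −Σ p log₂ p ≈ 1.8110 bits.
Huffman merges: 119/1000+71/500→261/1000; 261/1000+153/500→567/1000; 433/1000+567/1000→1. L = 457/250 ≈ 1.8280.
L − H = 1.8280 − 1.8110 = 0.017 bits.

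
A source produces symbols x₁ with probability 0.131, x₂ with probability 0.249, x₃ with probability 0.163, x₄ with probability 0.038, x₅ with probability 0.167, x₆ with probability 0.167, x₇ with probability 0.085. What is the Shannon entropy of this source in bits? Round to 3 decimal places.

2.654 bits

H = −Σ pᵢ log₂ pᵢ.
−0.131·log₂(0.131) = 0.3841
−0.249·log₂(0.249) = 0.4994
−0.163·log₂(0.163) = 0.4266
−0.038·log₂(0.038) = 0.1793
−0.167·log₂(0.167) = 0.4312
−0.167·log₂(0.167) = 0.4312
−0.085·log₂(0.085) = 0.3023
Sum ≈ 2.6541 → 2.654 bits.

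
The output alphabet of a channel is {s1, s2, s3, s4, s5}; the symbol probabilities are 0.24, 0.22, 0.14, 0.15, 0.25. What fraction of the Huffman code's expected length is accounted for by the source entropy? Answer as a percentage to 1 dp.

99.7%

Entropy H = −Σ p log₂ p ≈ 2.2824 bits.
Huffman merges: 7/50+3/20→29/100; 11/50+6/25→23/50; 1/4+29/100→27/50; 23/50+27/50→1. L = 229/100 ≈ 2.2900.
Efficiency = H/L = 2.2824/2.2900 = 99.7%.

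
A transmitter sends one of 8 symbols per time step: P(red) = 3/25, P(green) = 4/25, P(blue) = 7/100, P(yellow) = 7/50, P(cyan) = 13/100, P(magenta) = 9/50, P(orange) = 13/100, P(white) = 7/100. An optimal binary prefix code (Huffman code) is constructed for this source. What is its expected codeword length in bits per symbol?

2.96 bits/symbol

Repeatedly combine the two least-probable nodes; the expected code length is the sum of the merged weights.
merge 7/100 + 7/100 → 7/50
merge 3/25 + 13/100 → 1/4
merge 13/100 + 7/50 → 27/100
merge 7/50 + 4/25 → 3/10
merge 9/50 + 1/4 → 43/100
merge 27/100 + 3/10 → 57/100
merge 43/100 + 57/100 → 1
L = 7/50 + 1/4 + 27/100 + 3/10 + 43/100 + 57/100 + 1 = 74/25 = 2.96 bits/symbol.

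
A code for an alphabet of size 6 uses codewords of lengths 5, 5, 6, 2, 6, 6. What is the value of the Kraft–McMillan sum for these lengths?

0.359375

With common denominator 2^6 = 64: Σ 2^(−ℓᵢ) = 2/64 + 2/64 + 1/64 + 16/64 + 1/64 + 1/64 = 23/64 = 0.359375.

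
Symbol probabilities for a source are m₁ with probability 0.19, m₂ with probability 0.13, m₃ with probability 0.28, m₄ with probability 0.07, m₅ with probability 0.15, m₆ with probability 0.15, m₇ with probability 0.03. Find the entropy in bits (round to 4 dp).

H = −Σ pᵢ log₂ pᵢ.
−0.19·log₂(0.19) = 0.4552
−0.13·log₂(0.13) = 0.3826
−0.28·log₂(0.28) = 0.5142
−0.07·log₂(0.07) = 0.2686
−0.15·log₂(0.15) = 0.4105
−0.15·log₂(0.15) = 0.4105
−0.03·log₂(0.03) = 0.1518
Sum ≈ 2.5935 → 2.5935 bits.

2.5935 bits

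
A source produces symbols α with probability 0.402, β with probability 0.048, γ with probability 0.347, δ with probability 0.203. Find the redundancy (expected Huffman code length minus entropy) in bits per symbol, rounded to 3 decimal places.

0.113 bits

Entropy H = −Σ p log₂ p ≈ 1.7357 bits.
Huffman merges: 6/125+203/1000→251/1000; 251/1000+347/1000→299/500; 201/500+299/500→1. L = 1849/1000 ≈ 1.8490.
L − H = 1.8490 − 1.7357 = 0.113 bits.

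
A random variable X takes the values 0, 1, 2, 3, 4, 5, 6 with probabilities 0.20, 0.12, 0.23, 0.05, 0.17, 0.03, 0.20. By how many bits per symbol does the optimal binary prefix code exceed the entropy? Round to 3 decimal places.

0.064 bits

Entropy H = −Σ p log₂ p ≈ 2.5860 bits.
Huffman merges: 3/100+1/20→2/25; 2/25+3/25→1/5; 17/100+1/5→37/100; 1/5+1/5→2/5; 23/100+37/100→3/5; 2/5+3/5→1. L = 53/20 ≈ 2.6500.
L − H = 2.6500 − 2.5860 = 0.064 bits.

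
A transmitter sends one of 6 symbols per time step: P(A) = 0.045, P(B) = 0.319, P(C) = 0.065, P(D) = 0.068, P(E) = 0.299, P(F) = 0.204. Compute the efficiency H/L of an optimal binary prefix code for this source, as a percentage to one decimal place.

Entropy H = −Σ p log₂ p ≈ 2.2358 bits.
Huffman merges: 9/200+13/200→11/100; 17/250+11/100→89/500; 89/500+51/250→191/500; 299/1000+319/1000→309/500; 191/500+309/500→1. L = 286/125 ≈ 2.2880.
Efficiency = H/L = 2.2358/2.2880 = 97.7%.

97.7%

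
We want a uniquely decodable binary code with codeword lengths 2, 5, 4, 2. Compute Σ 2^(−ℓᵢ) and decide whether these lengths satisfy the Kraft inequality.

0.59375; yes

With common denominator 2^5 = 32: Σ 2^(−ℓᵢ) = 8/32 + 1/32 + 2/32 + 8/32 = 19/32 = 0.59375.
Kraft's inequality requires Σ ≤ 1; here Σ = 0.59375 ≤ 1, so such a prefix code exists.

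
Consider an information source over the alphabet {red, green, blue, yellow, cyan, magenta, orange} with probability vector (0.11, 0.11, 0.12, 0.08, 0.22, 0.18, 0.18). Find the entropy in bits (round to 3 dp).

H = −Σ pᵢ log₂ pᵢ.
−0.11·log₂(0.11) = 0.3503
−0.11·log₂(0.11) = 0.3503
−0.12·log₂(0.12) = 0.3671
−0.08·log₂(0.08) = 0.2915
−0.22·log₂(0.22) = 0.4806
−0.18·log₂(0.18) = 0.4453
−0.18·log₂(0.18) = 0.4453
Sum ≈ 2.7303 → 2.730 bits.

2.730 bits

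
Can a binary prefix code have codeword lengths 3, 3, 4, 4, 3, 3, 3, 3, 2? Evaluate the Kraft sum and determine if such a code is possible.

With common denominator 2^4 = 16: Σ 2^(−ℓᵢ) = 2/16 + 2/16 + 1/16 + 1/16 + 2/16 + 2/16 + 2/16 + 2/16 + 4/16 = 18/16 = 1.125.
Kraft's inequality requires Σ ≤ 1; here Σ = 1.125 > 1, so no such prefix code exists.

1.125; no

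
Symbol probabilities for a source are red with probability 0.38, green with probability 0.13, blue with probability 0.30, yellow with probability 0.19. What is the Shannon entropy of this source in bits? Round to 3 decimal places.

H = −Σ pᵢ log₂ pᵢ.
−0.38·log₂(0.38) = 0.5305
−0.13·log₂(0.13) = 0.3826
−0.30·log₂(0.30) = 0.5211
−0.19·log₂(0.19) = 0.4552
Sum ≈ 1.8894 → 1.889 bits.

1.889 bits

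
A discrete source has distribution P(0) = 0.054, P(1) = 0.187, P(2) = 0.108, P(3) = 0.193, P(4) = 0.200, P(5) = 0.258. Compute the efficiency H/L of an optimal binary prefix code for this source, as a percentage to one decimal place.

Entropy H = −Σ p log₂ p ≈ 2.4532 bits.
Huffman merges: 27/500+27/250→81/500; 81/500+187/1000→349/1000; 193/1000+1/5→393/1000; 129/500+349/1000→607/1000; 393/1000+607/1000→1. L = 2511/1000 ≈ 2.5110.
Efficiency = H/L = 2.4532/2.5110 = 97.7%.

97.7%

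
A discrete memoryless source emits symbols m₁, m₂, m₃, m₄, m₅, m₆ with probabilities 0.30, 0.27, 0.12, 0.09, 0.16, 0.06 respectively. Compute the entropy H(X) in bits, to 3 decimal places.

2.377 bits

H = −Σ pᵢ log₂ pᵢ.
−0.30·log₂(0.30) = 0.5211
−0.27·log₂(0.27) = 0.5100
−0.12·log₂(0.12) = 0.3671
−0.09·log₂(0.09) = 0.3127
−0.16·log₂(0.16) = 0.4230
−0.06·log₂(0.06) = 0.2435
Sum ≈ 2.3774 → 2.377 bits.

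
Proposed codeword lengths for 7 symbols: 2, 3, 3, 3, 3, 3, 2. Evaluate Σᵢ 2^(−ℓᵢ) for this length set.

1.125

With common denominator 2^3 = 8: Σ 2^(−ℓᵢ) = 2/8 + 1/8 + 1/8 + 1/8 + 1/8 + 1/8 + 2/8 = 9/8 = 1.125.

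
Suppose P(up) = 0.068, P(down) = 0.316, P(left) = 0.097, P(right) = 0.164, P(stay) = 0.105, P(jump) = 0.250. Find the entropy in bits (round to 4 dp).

H = −Σ pᵢ log₂ pᵢ.
−0.068·log₂(0.068) = 0.2637
−0.316·log₂(0.316) = 0.5252
−0.097·log₂(0.097) = 0.3265
−0.164·log₂(0.164) = 0.4278
−0.105·log₂(0.105) = 0.3414
−0.250·log₂(0.250) = 0.5000
Sum ≈ 2.3846 → 2.3846 bits.

2.3846 bits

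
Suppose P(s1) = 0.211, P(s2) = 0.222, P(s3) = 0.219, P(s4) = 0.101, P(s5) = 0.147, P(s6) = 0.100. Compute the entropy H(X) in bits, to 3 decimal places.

H = −Σ pᵢ log₂ pᵢ.
−0.211·log₂(0.211) = 0.4736
−0.222·log₂(0.222) = 0.4820
−0.219·log₂(0.219) = 0.4798
−0.101·log₂(0.101) = 0.3341
−0.147·log₂(0.147) = 0.4066
−0.100·log₂(0.100) = 0.3322
Sum ≈ 2.5084 → 2.508 bits.

2.508 bits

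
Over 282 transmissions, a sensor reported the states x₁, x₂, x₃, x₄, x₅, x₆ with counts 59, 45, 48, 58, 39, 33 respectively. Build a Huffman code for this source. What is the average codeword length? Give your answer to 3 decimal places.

Probabilities are the counts divided by 282.
Repeatedly combine the two least-probable nodes; the expected code length is the sum of the merged weights.
merge 11/94 + 13/94 → 12/47
merge 15/94 + 8/47 → 31/94
merge 29/141 + 59/282 → 39/94
merge 12/47 + 31/94 → 55/94
merge 39/94 + 55/94 → 1
L = 12/47 + 31/94 + 39/94 + 55/94 + 1 = 243/94 ≈ 2.585 bits/symbol.

2.585 bits/symbol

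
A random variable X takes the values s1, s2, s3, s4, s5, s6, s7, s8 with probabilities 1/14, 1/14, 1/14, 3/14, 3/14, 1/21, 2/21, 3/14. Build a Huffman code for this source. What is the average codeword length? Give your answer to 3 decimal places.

2.833 bits/symbol

Repeatedly combine the two least-probable nodes; the expected code length is the sum of the merged weights.
merge 1/21 + 1/14 → 5/42
merge 1/14 + 1/14 → 1/7
merge 2/21 + 5/42 → 3/14
merge 1/7 + 3/14 → 5/14
merge 3/14 + 3/14 → 3/7
merge 3/14 + 5/14 → 4/7
merge 3/7 + 4/7 → 1
L = 5/42 + 1/7 + 3/14 + 5/14 + 3/7 + 4/7 + 1 = 17/6 ≈ 2.833 bits/symbol.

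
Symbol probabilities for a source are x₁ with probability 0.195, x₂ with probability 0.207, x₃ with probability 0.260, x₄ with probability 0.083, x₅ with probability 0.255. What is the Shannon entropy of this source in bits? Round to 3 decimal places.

2.236 bits

H = −Σ pᵢ log₂ pᵢ.
−0.195·log₂(0.195) = 0.4599
−0.207·log₂(0.207) = 0.4704
−0.260·log₂(0.260) = 0.5053
−0.083·log₂(0.083) = 0.2980
−0.255·log₂(0.255) = 0.5027
Sum ≈ 2.2363 → 2.236 bits.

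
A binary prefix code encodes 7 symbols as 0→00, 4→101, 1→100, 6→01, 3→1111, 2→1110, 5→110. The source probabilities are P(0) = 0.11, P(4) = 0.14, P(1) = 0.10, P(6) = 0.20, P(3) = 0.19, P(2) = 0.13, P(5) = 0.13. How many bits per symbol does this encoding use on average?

L̄ = Σ pᵢ·ℓᵢ = 0.11·2 + 0.14·3 + 0.10·3 + 0.20·2 + 0.19·4 + 0.13·4 + 0.13·3 = 3.01 bits/symbol.

3.01 bits/symbol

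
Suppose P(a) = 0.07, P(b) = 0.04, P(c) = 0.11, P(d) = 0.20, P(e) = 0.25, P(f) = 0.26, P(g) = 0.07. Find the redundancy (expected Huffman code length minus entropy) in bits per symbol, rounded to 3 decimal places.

0.037 bits

Entropy H = −Σ p log₂ p ≈ 2.5428 bits.
Huffman merges: 1/25+7/100→11/100; 7/100+11/100→9/50; 11/100+9/50→29/100; 1/5+1/4→9/20; 13/50+29/100→11/20; 9/20+11/20→1. L = 129/50 ≈ 2.5800.
L − H = 2.5800 − 2.5428 = 0.037 bits.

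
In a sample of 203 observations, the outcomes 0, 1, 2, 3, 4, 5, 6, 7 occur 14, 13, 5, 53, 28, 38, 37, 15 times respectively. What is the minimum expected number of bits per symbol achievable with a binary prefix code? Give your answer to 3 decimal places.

2.783 bits/symbol

Probabilities are the counts divided by 203.
Repeatedly combine the two least-probable nodes; the expected code length is the sum of the merged weights.
merge 5/203 + 13/203 → 18/203
merge 2/29 + 15/203 → 1/7
merge 18/203 + 4/29 → 46/203
merge 1/7 + 37/203 → 66/203
merge 38/203 + 46/203 → 12/29
merge 53/203 + 66/203 → 17/29
merge 12/29 + 17/29 → 1
L = 18/203 + 1/7 + 46/203 + 66/203 + 12/29 + 17/29 + 1 = 565/203 ≈ 2.783 bits/symbol.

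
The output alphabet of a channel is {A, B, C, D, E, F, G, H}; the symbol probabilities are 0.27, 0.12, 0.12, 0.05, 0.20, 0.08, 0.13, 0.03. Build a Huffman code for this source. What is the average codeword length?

2.77 bits/symbol

Repeatedly combine the two least-probable nodes; the expected code length is the sum of the merged weights.
merge 3/100 + 1/20 → 2/25
merge 2/25 + 2/25 → 4/25
merge 3/25 + 3/25 → 6/25
merge 13/100 + 4/25 → 29/100
merge 1/5 + 6/25 → 11/25
merge 27/100 + 29/100 → 14/25
merge 11/25 + 14/25 → 1
L = 2/25 + 4/25 + 6/25 + 29/100 + 11/25 + 14/25 + 1 = 277/100 = 2.77 bits/symbol.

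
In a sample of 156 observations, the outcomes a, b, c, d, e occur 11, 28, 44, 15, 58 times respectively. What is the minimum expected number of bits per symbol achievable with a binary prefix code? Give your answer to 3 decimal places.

2.141 bits/symbol

Probabilities are the counts divided by 156.
Repeatedly combine the two least-probable nodes; the expected code length is the sum of the merged weights.
merge 11/156 + 5/52 → 1/6
merge 1/6 + 7/39 → 9/26
merge 11/39 + 9/26 → 49/78
merge 29/78 + 49/78 → 1
L = 1/6 + 9/26 + 49/78 + 1 = 167/78 ≈ 2.141 bits/symbol.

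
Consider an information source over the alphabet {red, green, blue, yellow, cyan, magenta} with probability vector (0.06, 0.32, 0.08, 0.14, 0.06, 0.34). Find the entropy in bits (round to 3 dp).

2.231 bits

H = −Σ pᵢ log₂ pᵢ.
−0.06·log₂(0.06) = 0.2435
−0.32·log₂(0.32) = 0.5260
−0.08·log₂(0.08) = 0.2915
−0.14·log₂(0.14) = 0.3971
−0.06·log₂(0.06) = 0.2435
−0.34·log₂(0.34) = 0.5292
Sum ≈ 2.2309 → 2.231 bits.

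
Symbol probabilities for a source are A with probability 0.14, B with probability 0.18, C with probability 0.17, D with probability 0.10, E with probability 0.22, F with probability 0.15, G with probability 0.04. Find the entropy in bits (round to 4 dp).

2.6861 bits

H = −Σ pᵢ log₂ pᵢ.
−0.14·log₂(0.14) = 0.3971
−0.18·log₂(0.18) = 0.4453
−0.17·log₂(0.17) = 0.4346
−0.10·log₂(0.10) = 0.3322
−0.22·log₂(0.22) = 0.4806
−0.15·log₂(0.15) = 0.4105
−0.04·log₂(0.04) = 0.1858
Sum ≈ 2.6861 → 2.6861 bits.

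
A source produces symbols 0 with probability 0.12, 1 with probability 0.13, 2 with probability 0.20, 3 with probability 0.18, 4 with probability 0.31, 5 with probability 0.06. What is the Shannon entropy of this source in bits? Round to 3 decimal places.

H = −Σ pᵢ log₂ pᵢ.
−0.12·log₂(0.12) = 0.3671
−0.13·log₂(0.13) = 0.3826
−0.20·log₂(0.20) = 0.4644
−0.18·log₂(0.18) = 0.4453
−0.31·log₂(0.31) = 0.5238
−0.06·log₂(0.06) = 0.2435
Sum ≈ 2.4267 → 2.427 bits.

2.427 bits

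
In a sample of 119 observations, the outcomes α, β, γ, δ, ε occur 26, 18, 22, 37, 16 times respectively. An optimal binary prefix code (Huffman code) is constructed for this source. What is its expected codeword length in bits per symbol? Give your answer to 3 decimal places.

Probabilities are the counts divided by 119.
Repeatedly combine the two least-probable nodes; the expected code length is the sum of the merged weights.
merge 16/119 + 18/119 → 2/7
merge 22/119 + 26/119 → 48/119
merge 2/7 + 37/119 → 71/119
merge 48/119 + 71/119 → 1
L = 2/7 + 48/119 + 71/119 + 1 = 16/7 ≈ 2.286 bits/symbol.

2.286 bits/symbol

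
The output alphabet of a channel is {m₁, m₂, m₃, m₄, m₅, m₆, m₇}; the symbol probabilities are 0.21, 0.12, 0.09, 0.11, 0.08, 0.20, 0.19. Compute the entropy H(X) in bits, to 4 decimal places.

2.7140 bits

H = −Σ pᵢ log₂ pᵢ.
−0.21·log₂(0.21) = 0.4728
−0.12·log₂(0.12) = 0.3671
−0.09·log₂(0.09) = 0.3127
−0.11·log₂(0.11) = 0.3503
−0.08·log₂(0.08) = 0.2915
−0.20·log₂(0.20) = 0.4644
−0.19·log₂(0.19) = 0.4552
Sum ≈ 2.7140 → 2.7140 bits.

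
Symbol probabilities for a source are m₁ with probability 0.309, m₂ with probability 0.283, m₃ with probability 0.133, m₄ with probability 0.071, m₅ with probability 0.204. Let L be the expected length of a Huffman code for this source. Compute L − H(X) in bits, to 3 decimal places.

Entropy H = −Σ p log₂ p ≈ 2.1648 bits.
Huffman merges: 71/1000+133/1000→51/250; 51/250+51/250→51/125; 283/1000+309/1000→74/125; 51/125+74/125→1. L = 551/250 ≈ 2.2040.
L − H = 2.2040 − 2.1648 = 0.039 bits.

0.039 bits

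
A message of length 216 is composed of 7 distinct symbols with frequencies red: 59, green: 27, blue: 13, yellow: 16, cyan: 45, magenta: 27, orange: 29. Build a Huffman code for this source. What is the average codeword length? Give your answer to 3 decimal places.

Probabilities are the counts divided by 216.
Repeatedly combine the two least-probable nodes; the expected code length is the sum of the merged weights.
merge 13/216 + 2/27 → 29/216
merge 1/8 + 1/8 → 1/4
merge 29/216 + 29/216 → 29/108
merge 5/24 + 1/4 → 11/24
merge 29/108 + 59/216 → 13/24
merge 11/24 + 13/24 → 1
L = 29/216 + 1/4 + 29/108 + 11/24 + 13/24 + 1 = 191/72 ≈ 2.653 bits/symbol.

2.653 bits/symbol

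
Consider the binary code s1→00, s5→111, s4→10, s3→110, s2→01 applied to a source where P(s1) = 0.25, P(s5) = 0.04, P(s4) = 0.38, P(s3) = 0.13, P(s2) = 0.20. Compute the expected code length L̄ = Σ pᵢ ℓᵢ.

2.17 bits/symbol

L̄ = Σ pᵢ·ℓᵢ = 0.25·2 + 0.04·3 + 0.38·2 + 0.13·3 + 0.20·2 = 2.17 bits/symbol.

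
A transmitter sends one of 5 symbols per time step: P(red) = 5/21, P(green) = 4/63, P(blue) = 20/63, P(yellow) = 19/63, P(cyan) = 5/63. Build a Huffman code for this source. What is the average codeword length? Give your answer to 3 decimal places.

Repeatedly combine the two least-probable nodes; the expected code length is the sum of the merged weights.
merge 4/63 + 5/63 → 1/7
merge 1/7 + 5/21 → 8/21
merge 19/63 + 20/63 → 13/21
merge 8/21 + 13/21 → 1
L = 1/7 + 8/21 + 13/21 + 1 = 15/7 ≈ 2.143 bits/symbol.

2.143 bits/symbol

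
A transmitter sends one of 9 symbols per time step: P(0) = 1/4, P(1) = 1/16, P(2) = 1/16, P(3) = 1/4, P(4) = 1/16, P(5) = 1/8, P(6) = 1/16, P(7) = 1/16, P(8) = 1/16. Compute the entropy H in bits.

Each probability is a power of 1/2, so log₂(1/p) is an integer.
H = Σ p·log₂(1/p) = 1/4·2 + 1/16·4 + 1/16·4 + 1/4·2 + 1/16·4 + 1/8·3 + 1/16·4 + 1/16·4 + 1/16·4 = 2.875 bits.

2.875 bits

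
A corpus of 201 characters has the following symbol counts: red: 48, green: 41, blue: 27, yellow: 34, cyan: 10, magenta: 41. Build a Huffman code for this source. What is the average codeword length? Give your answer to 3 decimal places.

Probabilities are the counts divided by 201.
Repeatedly combine the two least-probable nodes; the expected code length is the sum of the merged weights.
merge 10/201 + 9/67 → 37/201
merge 34/201 + 37/201 → 71/201
merge 41/201 + 41/201 → 82/201
merge 16/67 + 71/201 → 119/201
merge 82/201 + 119/201 → 1
L = 37/201 + 71/201 + 82/201 + 119/201 + 1 = 170/67 ≈ 2.537 bits/symbol.

2.537 bits/symbol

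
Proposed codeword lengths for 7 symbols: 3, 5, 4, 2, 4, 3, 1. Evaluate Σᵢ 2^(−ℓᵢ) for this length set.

1.15625

With common denominator 2^5 = 32: Σ 2^(−ℓᵢ) = 4/32 + 1/32 + 2/32 + 8/32 + 2/32 + 4/32 + 16/32 = 37/32 = 1.15625.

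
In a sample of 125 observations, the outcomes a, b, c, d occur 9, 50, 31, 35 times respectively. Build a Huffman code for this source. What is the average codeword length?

Probabilities are the counts divided by 125.
Repeatedly combine the two least-probable nodes; the expected code length is the sum of the merged weights.
merge 9/125 + 31/125 → 8/25
merge 7/25 + 8/25 → 3/5
merge 2/5 + 3/5 → 1
L = 8/25 + 3/5 + 1 = 48/25 = 1.92 bits/symbol.

1.92 bits/symbol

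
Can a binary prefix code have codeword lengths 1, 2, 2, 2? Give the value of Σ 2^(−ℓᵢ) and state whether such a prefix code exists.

1.25; no

With common denominator 2^2 = 4: Σ 2^(−ℓᵢ) = 2/4 + 1/4 + 1/4 + 1/4 = 5/4 = 1.25.
Kraft's inequality requires Σ ≤ 1; here Σ = 1.25 > 1, so no such prefix code exists.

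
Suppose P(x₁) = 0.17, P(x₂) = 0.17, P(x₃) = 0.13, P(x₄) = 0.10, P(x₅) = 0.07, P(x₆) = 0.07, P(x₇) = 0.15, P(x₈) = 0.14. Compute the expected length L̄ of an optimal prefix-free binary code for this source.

Repeatedly combine the two least-probable nodes; the expected code length is the sum of the merged weights.
merge 7/100 + 7/100 → 7/50
merge 1/10 + 13/100 → 23/100
merge 7/50 + 7/50 → 7/25
merge 3/20 + 17/100 → 8/25
merge 17/100 + 23/100 → 2/5
merge 7/25 + 8/25 → 3/5
merge 2/5 + 3/5 → 1
L = 7/50 + 23/100 + 7/25 + 8/25 + 2/5 + 3/5 + 1 = 297/100 = 2.97 bits/symbol.

2.97 bits/symbol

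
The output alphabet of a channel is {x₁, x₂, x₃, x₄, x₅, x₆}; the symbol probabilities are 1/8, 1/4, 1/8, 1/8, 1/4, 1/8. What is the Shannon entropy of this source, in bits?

Each probability is a power of 1/2, so log₂(1/p) is an integer.
H = Σ p·log₂(1/p) = 1/8·3 + 1/4·2 + 1/8·3 + 1/8·3 + 1/4·2 + 1/8·3 = 2.5 bits.

2.5 bits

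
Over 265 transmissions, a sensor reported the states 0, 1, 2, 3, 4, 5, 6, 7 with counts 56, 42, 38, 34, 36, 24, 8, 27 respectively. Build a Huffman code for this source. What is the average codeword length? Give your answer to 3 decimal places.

Probabilities are the counts divided by 265.
Repeatedly combine the two least-probable nodes; the expected code length is the sum of the merged weights.
merge 8/265 + 24/265 → 32/265
merge 27/265 + 32/265 → 59/265
merge 34/265 + 36/265 → 14/53
merge 38/265 + 42/265 → 16/53
merge 56/265 + 59/265 → 23/53
merge 14/53 + 16/53 → 30/53
merge 23/53 + 30/53 → 1
L = 32/265 + 59/265 + 14/53 + 16/53 + 23/53 + 30/53 + 1 = 771/265 ≈ 2.909 bits/symbol.

2.909 bits/symbol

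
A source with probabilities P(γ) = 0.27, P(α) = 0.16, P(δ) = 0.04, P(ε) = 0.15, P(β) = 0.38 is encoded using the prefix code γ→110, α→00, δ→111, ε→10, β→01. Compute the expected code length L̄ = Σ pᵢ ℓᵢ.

L̄ = Σ pᵢ·ℓᵢ = 0.27·3 + 0.16·2 + 0.04·3 + 0.15·2 + 0.38·2 = 2.31 bits/symbol.

2.31 bits/symbol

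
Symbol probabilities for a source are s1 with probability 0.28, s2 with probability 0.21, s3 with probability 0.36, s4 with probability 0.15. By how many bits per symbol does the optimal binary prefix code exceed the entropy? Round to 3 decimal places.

Entropy H = −Σ p log₂ p ≈ 1.9282 bits.
Huffman merges: 3/20+21/100→9/25; 7/25+9/25→16/25; 9/25+16/25→1. L = 2 ≈ 2.0000.
L − H = 2.0000 − 1.9282 = 0.072 bits.

0.072 bits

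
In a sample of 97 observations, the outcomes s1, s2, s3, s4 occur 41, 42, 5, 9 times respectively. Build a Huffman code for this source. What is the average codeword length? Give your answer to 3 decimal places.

1.711 bits/symbol

Probabilities are the counts divided by 97.
Repeatedly combine the two least-probable nodes; the expected code length is the sum of the merged weights.
merge 5/97 + 9/97 → 14/97
merge 14/97 + 41/97 → 55/97
merge 42/97 + 55/97 → 1
L = 14/97 + 55/97 + 1 = 166/97 ≈ 1.711 bits/symbol.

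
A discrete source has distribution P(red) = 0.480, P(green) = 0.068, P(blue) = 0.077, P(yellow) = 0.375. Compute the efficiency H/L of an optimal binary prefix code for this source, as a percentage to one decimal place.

Entropy H = −Σ p log₂ p ≈ 1.5875 bits.
Huffman merges: 17/250+77/1000→29/200; 29/200+3/8→13/25; 12/25+13/25→1. L = 333/200 ≈ 1.6650.
Efficiency = H/L = 1.5875/1.6650 = 95.3%.

95.3%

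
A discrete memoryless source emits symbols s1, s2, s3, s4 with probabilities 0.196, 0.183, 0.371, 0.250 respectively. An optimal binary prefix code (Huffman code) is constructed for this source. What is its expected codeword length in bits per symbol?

Repeatedly combine the two least-probable nodes; the expected code length is the sum of the merged weights.
merge 183/1000 + 49/250 → 379/1000
merge 1/4 + 371/1000 → 621/1000
merge 379/1000 + 621/1000 → 1
L = 379/1000 + 621/1000 + 1 = 2 bits/symbol.

2 bits/symbol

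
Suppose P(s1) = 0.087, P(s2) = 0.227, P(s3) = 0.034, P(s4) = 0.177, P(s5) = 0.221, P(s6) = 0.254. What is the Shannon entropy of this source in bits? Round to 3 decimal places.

2.384 bits

H = −Σ pᵢ log₂ pᵢ.
−0.087·log₂(0.087) = 0.3065
−0.227·log₂(0.227) = 0.4856
−0.034·log₂(0.034) = 0.1659
−0.177·log₂(0.177) = 0.4422
−0.221·log₂(0.221) = 0.4813
−0.254·log₂(0.254) = 0.5022
Sum ≈ 2.3836 → 2.384 bits.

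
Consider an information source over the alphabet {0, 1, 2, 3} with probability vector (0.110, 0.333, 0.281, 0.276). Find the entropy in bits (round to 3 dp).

1.906 bits

H = −Σ pᵢ log₂ pᵢ.
−0.110·log₂(0.110) = 0.3503
−0.333·log₂(0.333) = 0.5283
−0.281·log₂(0.281) = 0.5146
−0.276·log₂(0.276) = 0.5126
Sum ≈ 1.9058 → 1.906 bits.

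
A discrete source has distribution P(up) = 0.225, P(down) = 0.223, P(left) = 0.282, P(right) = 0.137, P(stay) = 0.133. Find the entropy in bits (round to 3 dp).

H = −Σ pᵢ log₂ pᵢ.
−0.225·log₂(0.225) = 0.4842
−0.223·log₂(0.223) = 0.4828
−0.282·log₂(0.282) = 0.5150
−0.137·log₂(0.137) = 0.3929
−0.133·log₂(0.133) = 0.3871
Sum ≈ 2.2619 → 2.262 bits.

2.262 bits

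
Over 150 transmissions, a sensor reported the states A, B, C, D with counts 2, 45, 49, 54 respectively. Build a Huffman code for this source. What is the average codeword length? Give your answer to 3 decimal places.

Probabilities are the counts divided by 150.
Repeatedly combine the two least-probable nodes; the expected code length is the sum of the merged weights.
merge 1/75 + 3/10 → 47/150
merge 47/150 + 49/150 → 16/25
merge 9/25 + 16/25 → 1
L = 47/150 + 16/25 + 1 = 293/150 ≈ 1.953 bits/symbol.

1.953 bits/symbol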